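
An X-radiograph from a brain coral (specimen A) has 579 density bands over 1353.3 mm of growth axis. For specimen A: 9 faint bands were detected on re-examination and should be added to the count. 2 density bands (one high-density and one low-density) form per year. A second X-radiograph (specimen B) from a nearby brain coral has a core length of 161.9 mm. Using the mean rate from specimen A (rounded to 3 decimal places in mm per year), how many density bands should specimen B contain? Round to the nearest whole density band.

70 density bands

Specimen A: true density band count = 579 + 9 = 588.
Specimen A: 588 density bands at 2 per year is 588 / 2 = 294 years.
A: 1353.3 mm over 294 years gives 1353.3 / 294 ≈ 4.603 mm/year.
B spans 161.9 / 4.603 = 35.17 years; at 2 density bands per year that is 35.17 × 2 ≈ 70 density bands.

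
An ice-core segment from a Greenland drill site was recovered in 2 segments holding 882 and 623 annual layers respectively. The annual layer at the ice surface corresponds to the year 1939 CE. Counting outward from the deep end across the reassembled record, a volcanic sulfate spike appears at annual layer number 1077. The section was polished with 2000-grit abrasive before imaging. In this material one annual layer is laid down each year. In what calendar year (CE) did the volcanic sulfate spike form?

1511 CE

Total annual layers = 882 + 623 = 1505.
Between annual layer 1077 and the ice surface there are 1505 − 1077 = 428 annual layers.
The annual layer at the ice surface is 1939 CE, so the volcanic sulfate spike dates to 1939 − 428 = 1511 CE.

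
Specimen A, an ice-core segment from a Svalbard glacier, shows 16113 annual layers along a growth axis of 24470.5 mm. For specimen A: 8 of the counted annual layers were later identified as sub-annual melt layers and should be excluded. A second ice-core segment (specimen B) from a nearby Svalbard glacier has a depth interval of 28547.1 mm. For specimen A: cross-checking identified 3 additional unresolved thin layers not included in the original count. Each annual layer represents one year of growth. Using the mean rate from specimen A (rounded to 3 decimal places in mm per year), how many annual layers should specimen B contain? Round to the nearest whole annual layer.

18793 annual layers

Specimen A: after corrections the count is 16113 − 8 + 3 = 16108 annual layers.
A: Mean rate = 24470.5 mm / 16108 years ≈ 1.519 mm/yr.
Specimen B: 28547.1 mm / 1.519 mm per year = 18793.35 years ≈ 18793 annual layers.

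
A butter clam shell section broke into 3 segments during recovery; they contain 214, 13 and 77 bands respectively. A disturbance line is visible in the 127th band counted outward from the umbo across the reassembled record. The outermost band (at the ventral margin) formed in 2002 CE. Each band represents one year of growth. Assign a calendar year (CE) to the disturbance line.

Total bands = 214 + 13 + 77 = 304.
The disturbance line sits at band 127 from the umbo, so 304 − 127 = 177 bands formed after it.
Counting back 177 years from 2002 CE places the disturbance line in 2002 − 177 = 1825 CE.

1825 CE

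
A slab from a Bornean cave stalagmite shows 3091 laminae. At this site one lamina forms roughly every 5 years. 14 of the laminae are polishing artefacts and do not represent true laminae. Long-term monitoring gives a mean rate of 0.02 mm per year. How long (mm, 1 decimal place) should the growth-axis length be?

307.7 mm

True lamina count = 3091 − 14 = 3077.
3077 laminae at 5 years each span 3077 × 5 = 15385 years.
15385 years at 0.02 mm/year gives 0.02 × 15385 = 307.7 mm.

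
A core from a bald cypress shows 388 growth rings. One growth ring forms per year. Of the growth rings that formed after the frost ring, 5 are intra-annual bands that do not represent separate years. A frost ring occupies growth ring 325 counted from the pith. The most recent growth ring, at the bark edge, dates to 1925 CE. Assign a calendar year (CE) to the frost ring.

388 − 325 = 63 growth rings lie beyond the frost ring toward the bark edge.
63 − 5 false = 58 true growth rings after the frost ring.
1925 − 58 = 1867 CE.

1867 CE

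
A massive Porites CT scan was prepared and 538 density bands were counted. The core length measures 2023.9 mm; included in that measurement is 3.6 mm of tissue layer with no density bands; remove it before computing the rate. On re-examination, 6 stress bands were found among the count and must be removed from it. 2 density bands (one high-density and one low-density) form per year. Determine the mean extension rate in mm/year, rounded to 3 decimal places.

7.595 mm/year

After corrections the count is 538 − 6 = 532 density bands.
532 density bands at 2 per year is 532 / 2 = 266 years.
Net length = 2023.9 − 3.6 = 2020.3 mm.
2020.3 mm over 266 years gives 2020.3 / 266 ≈ 7.595 mm/year.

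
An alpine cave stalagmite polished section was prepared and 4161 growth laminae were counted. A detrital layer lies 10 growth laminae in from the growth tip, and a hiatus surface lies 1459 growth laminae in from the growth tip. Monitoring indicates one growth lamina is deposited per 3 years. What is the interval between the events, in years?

The two markers are separated by 1459 − 10 = 1449 growth laminae.
Multiplying by 3 years per growth lamina: 1449 × 3 = 4347 years.

4347 years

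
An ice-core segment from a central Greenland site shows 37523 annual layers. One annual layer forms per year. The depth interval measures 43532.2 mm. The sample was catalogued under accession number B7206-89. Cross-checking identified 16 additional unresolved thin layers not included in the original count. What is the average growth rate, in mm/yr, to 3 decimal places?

After corrections the count is 37523 + 16 = 37539 annual layers.
43532.2 mm over 37539 years gives 43532.2 / 37539 ≈ 1.160 mm/yr.

1.160 mm/yr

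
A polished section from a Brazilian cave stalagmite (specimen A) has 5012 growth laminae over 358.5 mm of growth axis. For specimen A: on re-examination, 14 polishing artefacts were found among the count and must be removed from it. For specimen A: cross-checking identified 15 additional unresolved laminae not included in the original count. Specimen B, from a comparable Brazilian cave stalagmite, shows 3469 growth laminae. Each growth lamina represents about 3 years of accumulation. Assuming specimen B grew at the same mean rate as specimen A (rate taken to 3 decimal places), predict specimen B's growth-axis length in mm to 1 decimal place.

249.8 mm

Specimen A: adjusted count: 5012 − 14 + 15 = 5013 growth laminae.
Specimen A: at 3 years per growth lamina, 5013 × 3 = 15039 years.
A: Mean rate = 358.5 mm / 15039 years ≈ 0.024 mm per year.
Specimen B: multiplying by 3 years per growth lamina: 3469 × 3 = 10407 years. B's length ≈ 0.024 × 10407 = 249.8 mm.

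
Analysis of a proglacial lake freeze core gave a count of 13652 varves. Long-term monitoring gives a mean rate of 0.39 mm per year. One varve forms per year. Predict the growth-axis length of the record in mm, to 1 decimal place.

5324.3 mm

The record spans 13652 years at 0.39 mm per year.
Predicted length = 0.39 mm/year × 13652 years = 5324.3 mm.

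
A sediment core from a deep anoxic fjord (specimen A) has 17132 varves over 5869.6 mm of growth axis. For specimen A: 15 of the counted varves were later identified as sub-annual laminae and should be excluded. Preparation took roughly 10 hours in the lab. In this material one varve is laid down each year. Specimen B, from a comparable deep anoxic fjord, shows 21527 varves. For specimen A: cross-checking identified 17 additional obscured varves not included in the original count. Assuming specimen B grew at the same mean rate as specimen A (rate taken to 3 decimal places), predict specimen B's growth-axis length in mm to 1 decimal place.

Specimen A: adjusted count: 17132 − 15 + 17 = 17134 varves.
A: Mean rate = 5869.6 mm / 17134 years ≈ 0.343 mm per year.
B's length ≈ 0.343 × 21527 = 7383.8 mm.

7383.8 mm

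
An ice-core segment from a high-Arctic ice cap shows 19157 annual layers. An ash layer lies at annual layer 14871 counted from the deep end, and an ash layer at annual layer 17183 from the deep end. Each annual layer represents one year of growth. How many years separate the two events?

2312 years

Separation: 17183 − 14871 = 2312 annual layers.
At one annual layer per year, 2312 years elapsed between them.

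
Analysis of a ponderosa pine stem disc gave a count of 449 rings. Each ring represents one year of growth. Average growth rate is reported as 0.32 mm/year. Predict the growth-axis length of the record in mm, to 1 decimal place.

143.7 mm

449 years of growth are recorded.
Length ≈ 0.32 × 449 = 143.7 mm.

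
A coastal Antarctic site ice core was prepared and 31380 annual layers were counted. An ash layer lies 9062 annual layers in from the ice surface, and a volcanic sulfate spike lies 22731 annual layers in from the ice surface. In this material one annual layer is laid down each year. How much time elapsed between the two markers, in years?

22731 − 9062 = 13669 annual layers lie between the two events.
That is 13669 years at one annual layer per year.

13669 years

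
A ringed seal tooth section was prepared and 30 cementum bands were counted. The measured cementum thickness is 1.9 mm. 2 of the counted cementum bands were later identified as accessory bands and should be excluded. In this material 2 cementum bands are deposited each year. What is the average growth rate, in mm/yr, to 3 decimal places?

After corrections the count is 30 − 2 = 28 cementum bands.
Dividing by 2 cementum bands per year: 28 / 2 = 14 years.
Mean rate = 1.9 mm / 14 years ≈ 0.136 mm/yr.

0.136 mm/yr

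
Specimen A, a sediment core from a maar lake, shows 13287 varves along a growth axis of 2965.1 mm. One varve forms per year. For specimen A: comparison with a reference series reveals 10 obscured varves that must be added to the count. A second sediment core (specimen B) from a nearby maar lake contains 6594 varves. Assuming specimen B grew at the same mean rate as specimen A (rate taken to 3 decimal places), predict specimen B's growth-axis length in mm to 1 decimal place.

1470.5 mm

Specimen A: true varve count = 13287 + 10 = 13297.
A: 2965.1 mm over 13297 years gives 2965.1 / 13297 ≈ 0.223 mm/year.
For B, 0.223 mm/year × 6594 years = 1470.5 mm.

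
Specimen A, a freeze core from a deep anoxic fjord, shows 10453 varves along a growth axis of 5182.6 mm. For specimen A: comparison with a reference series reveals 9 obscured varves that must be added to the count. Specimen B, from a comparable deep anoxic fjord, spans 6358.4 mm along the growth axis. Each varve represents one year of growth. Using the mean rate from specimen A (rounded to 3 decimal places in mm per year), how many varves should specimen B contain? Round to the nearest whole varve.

Specimen A: correcting the raw count gives 10453 + 9 = 10462 true varves.
A: 5182.6 mm over 10462 years gives 5182.6 / 10462 ≈ 0.495 mm/year.
Specimen B: 6358.4 mm / 0.495 mm per year = 12845.25 years ≈ 12845 varves.

12845 varves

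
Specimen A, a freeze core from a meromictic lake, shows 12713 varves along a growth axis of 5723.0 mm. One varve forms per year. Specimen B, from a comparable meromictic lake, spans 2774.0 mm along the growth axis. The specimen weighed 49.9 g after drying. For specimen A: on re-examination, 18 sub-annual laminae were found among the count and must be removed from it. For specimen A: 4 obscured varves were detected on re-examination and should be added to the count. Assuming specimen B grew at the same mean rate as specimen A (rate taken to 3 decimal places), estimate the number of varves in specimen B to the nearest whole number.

6151 varves

Specimen A: adjusted count: 12713 − 18 + 4 = 12699 varves.
A: Mean rate = 5723.0 mm / 12699 years ≈ 0.451 mm per year.
For B, 2774.0 / 0.451 = 6150.78 years ≈ 6151 varves.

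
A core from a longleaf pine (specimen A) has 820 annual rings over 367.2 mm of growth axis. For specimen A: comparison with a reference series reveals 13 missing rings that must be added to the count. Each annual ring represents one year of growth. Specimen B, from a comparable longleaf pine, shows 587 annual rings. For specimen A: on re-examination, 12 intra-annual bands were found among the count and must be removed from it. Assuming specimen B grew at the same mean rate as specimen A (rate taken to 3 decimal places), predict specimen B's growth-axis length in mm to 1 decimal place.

262.4 mm

Specimen A: adjusted count: 820 − 12 + 13 = 821 annual rings.
A: 367.2 mm over 821 years gives 367.2 / 821 ≈ 0.447 mm/year.
For B, 0.447 mm/year × 587 years = 262.4 mm.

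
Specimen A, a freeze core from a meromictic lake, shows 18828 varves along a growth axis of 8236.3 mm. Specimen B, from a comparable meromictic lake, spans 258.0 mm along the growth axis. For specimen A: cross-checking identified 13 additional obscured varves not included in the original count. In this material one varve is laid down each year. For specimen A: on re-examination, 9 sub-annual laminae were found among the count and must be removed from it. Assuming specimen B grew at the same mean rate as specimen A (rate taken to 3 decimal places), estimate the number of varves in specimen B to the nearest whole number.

590 varves

Specimen A: adjusted count: 18828 − 9 + 13 = 18832 varves.
A: Mean rate = 8236.3 mm / 18832 years ≈ 0.437 mm/year.
B spans 258.0 / 0.437 = 590.39 years ≈ 590 varves.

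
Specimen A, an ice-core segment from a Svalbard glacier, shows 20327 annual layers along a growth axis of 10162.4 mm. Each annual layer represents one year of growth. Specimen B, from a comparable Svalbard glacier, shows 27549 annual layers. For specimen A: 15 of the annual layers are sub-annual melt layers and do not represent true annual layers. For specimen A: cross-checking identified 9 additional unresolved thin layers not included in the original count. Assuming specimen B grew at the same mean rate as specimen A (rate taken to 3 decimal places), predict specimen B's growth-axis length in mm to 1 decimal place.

Specimen A: after corrections the count is 20327 − 15 + 9 = 20321 annual layers.
A: Mean rate = 10162.4 mm / 20321 years ≈ 0.500 mm/year.
For B, 0.500 mm/year × 27549 years = 13774.5 mm.

13774.5 mm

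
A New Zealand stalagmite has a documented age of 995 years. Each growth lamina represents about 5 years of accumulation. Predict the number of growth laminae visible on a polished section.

199 growth laminae

At 5 years per growth lamina, 995 / 5 = 199 growth laminae are expected.
So 199 growth laminae should be present.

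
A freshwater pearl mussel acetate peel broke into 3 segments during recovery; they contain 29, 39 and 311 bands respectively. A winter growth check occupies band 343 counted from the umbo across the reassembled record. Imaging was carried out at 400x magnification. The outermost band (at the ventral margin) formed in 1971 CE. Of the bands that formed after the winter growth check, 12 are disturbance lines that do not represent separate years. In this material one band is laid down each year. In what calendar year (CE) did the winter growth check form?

Total bands = 29 + 39 + 311 = 379.
379 − 343 = 36 bands lie beyond the winter growth check toward the ventral margin.
36 − 12 false = 24 true bands after the winter growth check.
1971 − 24 = 1947 CE.

1947 CE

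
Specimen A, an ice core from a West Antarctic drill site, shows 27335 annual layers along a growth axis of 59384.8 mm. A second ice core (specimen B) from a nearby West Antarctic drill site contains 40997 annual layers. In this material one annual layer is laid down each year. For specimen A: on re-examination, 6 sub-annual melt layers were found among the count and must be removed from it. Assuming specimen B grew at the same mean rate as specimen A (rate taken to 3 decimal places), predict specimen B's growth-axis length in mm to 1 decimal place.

89086.5 mm

Specimen A: correcting the raw count gives 27335 − 6 = 27329 true annual layers.
A: Mean rate = 59384.8 mm / 27329 years ≈ 2.173 mm/yr.
For B, 2.173 mm/year × 40997 years = 89086.5 mm.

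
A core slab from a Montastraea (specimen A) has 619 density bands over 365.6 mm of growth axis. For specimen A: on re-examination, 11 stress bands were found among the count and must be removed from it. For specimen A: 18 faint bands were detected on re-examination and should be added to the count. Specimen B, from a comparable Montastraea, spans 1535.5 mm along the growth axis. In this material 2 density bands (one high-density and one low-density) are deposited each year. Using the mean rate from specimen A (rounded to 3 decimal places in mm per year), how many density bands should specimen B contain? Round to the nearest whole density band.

2629 density bands

Specimen A: adjusted count: 619 − 11 + 18 = 626 density bands.
Specimen A: with 2 density bands per year, 626 / 2 = 313 years.
A: Extension rate ≈ 365.6 / 313 = 1.168 mm/year.
B spans 1535.5 / 1.168 = 1314.64 years; at 2 density bands per year that is 1314.64 × 2 ≈ 2629 density bands.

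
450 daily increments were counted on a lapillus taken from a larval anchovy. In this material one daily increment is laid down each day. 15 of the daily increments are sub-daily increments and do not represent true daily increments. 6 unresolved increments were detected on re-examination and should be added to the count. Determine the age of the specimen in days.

441 days

Adjusted count: 450 − 15 + 6 = 441 daily increments.
One daily increment per day makes the duration 441 days.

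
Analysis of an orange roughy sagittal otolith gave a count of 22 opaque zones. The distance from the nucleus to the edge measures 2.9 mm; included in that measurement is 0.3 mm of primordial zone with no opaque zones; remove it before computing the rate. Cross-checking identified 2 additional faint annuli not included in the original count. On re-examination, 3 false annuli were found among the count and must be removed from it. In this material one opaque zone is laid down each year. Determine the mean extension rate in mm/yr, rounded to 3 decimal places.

After corrections the count is 22 − 3 + 2 = 21 opaque zones.
Net length = 2.9 − 0.3 = 2.6 mm.
Mean rate = 2.6 mm / 21 years ≈ 0.124 mm/yr.

0.124 mm/yr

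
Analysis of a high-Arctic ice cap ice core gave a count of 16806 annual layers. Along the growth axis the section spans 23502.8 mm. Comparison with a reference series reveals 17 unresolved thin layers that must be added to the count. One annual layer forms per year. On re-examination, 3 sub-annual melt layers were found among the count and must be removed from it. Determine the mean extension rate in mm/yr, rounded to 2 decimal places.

1.40 mm/yr

Correcting the raw count gives 16806 − 3 + 17 = 16820 true annual layers.
23502.8 mm over 16820 years gives 23502.8 / 16820 ≈ 1.40 mm/yr.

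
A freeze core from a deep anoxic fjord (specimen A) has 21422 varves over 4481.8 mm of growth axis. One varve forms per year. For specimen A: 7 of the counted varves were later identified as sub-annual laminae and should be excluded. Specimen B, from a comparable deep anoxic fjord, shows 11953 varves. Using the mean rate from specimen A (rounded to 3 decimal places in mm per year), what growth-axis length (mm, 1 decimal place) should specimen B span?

2498.2 mm

Specimen A: after corrections the count is 21422 − 7 = 21415 varves.
A: Mean rate = 4481.8 mm / 21415 years ≈ 0.209 mm per year.
Length of B = 0.209 × 11953 = 2498.2 mm.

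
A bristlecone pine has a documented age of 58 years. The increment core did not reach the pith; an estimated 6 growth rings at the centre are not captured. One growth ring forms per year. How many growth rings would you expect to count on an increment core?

52 growth rings

At one growth ring per year, 58 years correspond to 58 growth rings.
Less the 6 uncaptured growth rings: 58 − 6 = 52.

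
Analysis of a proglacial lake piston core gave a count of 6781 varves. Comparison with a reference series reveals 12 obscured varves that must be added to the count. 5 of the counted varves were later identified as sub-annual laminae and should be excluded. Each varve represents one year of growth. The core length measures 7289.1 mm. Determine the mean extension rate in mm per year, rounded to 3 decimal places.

1.074 mm per year

After corrections the count is 6781 − 5 + 12 = 6788 varves.
Extension rate ≈ 7289.1 / 6788 = 1.074 mm per year.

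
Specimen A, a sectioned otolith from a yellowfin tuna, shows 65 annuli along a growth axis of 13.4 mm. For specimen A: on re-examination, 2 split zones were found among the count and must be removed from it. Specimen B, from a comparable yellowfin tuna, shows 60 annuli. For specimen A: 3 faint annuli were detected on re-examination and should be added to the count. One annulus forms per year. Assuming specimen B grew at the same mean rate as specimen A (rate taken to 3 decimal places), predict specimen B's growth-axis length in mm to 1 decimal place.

12.2 mm

Specimen A: true annulus count = 65 − 2 + 3 = 66.
A: Mean rate = 13.4 mm / 66 years ≈ 0.203 mm per year.
Length of B = 0.203 × 60 = 12.2 mm.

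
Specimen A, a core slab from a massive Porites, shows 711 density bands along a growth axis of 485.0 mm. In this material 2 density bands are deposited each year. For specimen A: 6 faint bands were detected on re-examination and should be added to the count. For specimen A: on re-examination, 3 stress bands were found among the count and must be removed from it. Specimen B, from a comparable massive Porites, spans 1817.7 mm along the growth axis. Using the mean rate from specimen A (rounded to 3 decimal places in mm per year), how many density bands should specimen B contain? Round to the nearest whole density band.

2675 density bands

Specimen A: true density band count = 711 − 3 + 6 = 714.
Specimen A: 714 density bands at 2 per year is 714 / 2 = 357 years.
A: Mean rate = 485.0 mm / 357 years ≈ 1.359 mm/year.
B spans 1817.7 / 1.359 = 1337.53 years; at 2 density bands per year that is 1337.53 × 2 ≈ 2675 density bands.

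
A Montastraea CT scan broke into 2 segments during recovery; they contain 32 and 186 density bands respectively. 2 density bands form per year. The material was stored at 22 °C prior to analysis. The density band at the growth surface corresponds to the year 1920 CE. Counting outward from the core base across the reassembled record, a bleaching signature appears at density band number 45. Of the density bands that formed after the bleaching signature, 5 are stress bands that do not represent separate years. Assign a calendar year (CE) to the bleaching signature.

1836 CE

Total density bands = 32 + 186 = 218.
The bleaching signature sits at density band 45 from the core base, so 218 − 45 = 173 density bands formed after it.
Removing the 5 false density bands leaves 173 − 5 = 168 true density bands beyond the bleaching signature.
Dividing by 2 density bands per year: 168 / 2 = 84 years.
Counting back 84 years from 1920 CE places the bleaching signature in 1920 − 84 = 1836 CE.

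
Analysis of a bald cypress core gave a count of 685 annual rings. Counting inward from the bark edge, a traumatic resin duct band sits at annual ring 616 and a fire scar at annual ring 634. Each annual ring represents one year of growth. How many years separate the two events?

18 years

The two markers are separated by 634 − 616 = 18 annual rings.
At one annual ring per year, 18 years elapsed between them.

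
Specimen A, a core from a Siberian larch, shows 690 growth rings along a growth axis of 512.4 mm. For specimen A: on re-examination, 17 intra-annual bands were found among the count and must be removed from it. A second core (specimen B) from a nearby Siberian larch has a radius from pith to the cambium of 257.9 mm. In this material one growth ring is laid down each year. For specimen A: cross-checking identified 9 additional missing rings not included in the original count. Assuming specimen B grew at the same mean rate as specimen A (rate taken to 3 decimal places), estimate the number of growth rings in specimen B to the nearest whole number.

343 growth rings

Specimen A: after corrections the count is 690 − 17 + 9 = 682 growth rings.
A: 512.4 mm over 682 years gives 512.4 / 682 ≈ 0.751 mm/yr.
For B, 257.9 / 0.751 = 343.41 years ≈ 343 growth rings.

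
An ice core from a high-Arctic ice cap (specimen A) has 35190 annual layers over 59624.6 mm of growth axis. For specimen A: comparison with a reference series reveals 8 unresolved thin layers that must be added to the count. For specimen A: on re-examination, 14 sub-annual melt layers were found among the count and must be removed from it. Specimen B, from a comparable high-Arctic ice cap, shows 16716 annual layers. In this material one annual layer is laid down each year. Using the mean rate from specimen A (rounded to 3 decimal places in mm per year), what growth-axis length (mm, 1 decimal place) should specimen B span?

Specimen A: correcting the raw count gives 35190 − 14 + 8 = 35184 true annual layers.
A: Extension rate ≈ 59624.6 / 35184 = 1.695 mm/year.
Length of B = 1.695 × 16716 = 28333.6 mm.

28333.6 mm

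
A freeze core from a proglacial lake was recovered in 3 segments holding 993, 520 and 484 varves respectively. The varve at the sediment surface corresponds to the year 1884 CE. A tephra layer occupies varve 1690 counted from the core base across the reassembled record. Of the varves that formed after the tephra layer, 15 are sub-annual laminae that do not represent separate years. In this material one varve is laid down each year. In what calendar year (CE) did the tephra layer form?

1592 CE

Total varves = 993 + 520 + 484 = 1997.
The tephra layer sits at varve 1690 from the core base, so 1997 − 1690 = 307 varves formed after it.
Removing the 15 false varves leaves 307 − 15 = 292 true varves beyond the tephra layer.
The varve at the sediment surface is 1884 CE, so the tephra layer dates to 1884 − 292 = 1592 CE.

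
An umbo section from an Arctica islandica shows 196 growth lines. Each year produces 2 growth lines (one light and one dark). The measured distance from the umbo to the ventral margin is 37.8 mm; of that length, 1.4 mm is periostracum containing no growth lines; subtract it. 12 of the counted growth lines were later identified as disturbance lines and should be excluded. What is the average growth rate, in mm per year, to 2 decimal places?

After corrections the count is 196 − 12 = 184 growth lines.
With 2 growth lines per year, 184 / 2 = 92 years.
Net length = 37.8 − 1.4 = 36.4 mm.
36.4 mm over 92 years gives 36.4 / 92 ≈ 0.40 mm per year.

0.40 mm per year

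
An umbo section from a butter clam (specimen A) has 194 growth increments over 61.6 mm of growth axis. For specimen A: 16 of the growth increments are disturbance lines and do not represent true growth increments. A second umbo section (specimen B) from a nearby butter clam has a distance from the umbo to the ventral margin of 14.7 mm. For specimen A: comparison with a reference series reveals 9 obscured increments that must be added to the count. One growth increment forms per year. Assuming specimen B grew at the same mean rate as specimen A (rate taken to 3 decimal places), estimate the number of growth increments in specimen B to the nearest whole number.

Specimen A: after corrections the count is 194 − 16 + 9 = 187 growth increments.
A: Extension rate ≈ 61.6 / 187 = 0.329 mm/year.
For B, 14.7 / 0.329 = 44.68 years ≈ 45 growth increments.

45 growth increments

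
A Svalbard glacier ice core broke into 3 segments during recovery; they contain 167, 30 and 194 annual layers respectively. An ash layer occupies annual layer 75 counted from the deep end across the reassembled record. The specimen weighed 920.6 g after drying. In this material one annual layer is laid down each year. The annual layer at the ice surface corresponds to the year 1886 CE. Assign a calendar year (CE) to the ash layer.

1570 CE

Total annual layers = 167 + 30 + 194 = 391.
391 − 75 = 316 annual layers lie beyond the ash layer toward the ice surface.
The annual layer at the ice surface is 1886 CE, so the ash layer dates to 1886 − 316 = 1570 CE.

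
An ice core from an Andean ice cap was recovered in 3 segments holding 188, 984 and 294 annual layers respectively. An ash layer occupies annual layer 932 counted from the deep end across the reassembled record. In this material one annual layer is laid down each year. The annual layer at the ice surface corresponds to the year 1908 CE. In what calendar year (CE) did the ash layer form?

Total annual layers = 188 + 984 + 294 = 1466.
Between annual layer 932 and the ice surface there are 1466 − 932 = 534 annual layers.
The annual layer at the ice surface is 1908 CE, so the ash layer dates to 1908 − 534 = 1374 CE.

1374 CE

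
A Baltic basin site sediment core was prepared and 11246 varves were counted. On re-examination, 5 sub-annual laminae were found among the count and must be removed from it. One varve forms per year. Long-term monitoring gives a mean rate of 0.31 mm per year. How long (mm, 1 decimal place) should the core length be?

True varve count = 11246 − 5 = 11241.
11241 years at 0.31 mm/year gives 0.31 × 11241 = 3484.7 mm.

3484.7 mm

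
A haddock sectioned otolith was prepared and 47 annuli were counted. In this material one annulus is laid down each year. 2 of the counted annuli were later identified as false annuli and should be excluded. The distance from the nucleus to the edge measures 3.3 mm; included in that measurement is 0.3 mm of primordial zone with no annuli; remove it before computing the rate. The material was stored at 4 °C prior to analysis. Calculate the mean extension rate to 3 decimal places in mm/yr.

True annulus count = 47 − 2 = 45.
The growth record spans 3.3 − 0.3 = 3.0 mm.
Mean rate = 3.0 mm / 45 years ≈ 0.067 mm/yr.

0.067 mm/yr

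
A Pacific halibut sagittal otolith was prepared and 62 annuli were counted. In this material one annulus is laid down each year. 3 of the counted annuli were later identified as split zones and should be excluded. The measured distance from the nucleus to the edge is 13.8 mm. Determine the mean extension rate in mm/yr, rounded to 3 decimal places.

0.234 mm/yr

True annulus count = 62 − 3 = 59.
Extension rate ≈ 13.8 / 59 = 0.234 mm/yr.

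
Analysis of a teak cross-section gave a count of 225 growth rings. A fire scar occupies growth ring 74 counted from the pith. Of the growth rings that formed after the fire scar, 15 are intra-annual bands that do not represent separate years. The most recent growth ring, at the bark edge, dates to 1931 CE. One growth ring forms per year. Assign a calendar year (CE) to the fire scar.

225 − 74 = 151 growth rings lie beyond the fire scar toward the bark edge.
Removing the 15 false growth rings leaves 151 − 15 = 136 true growth rings beyond the fire scar.
1931 − 136 = 1795 CE.

1795 CE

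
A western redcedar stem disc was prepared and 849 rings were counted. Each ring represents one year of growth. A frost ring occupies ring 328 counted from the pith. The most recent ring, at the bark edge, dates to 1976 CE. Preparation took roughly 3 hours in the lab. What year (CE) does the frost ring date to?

1455 CE

849 − 328 = 521 rings lie beyond the frost ring toward the bark edge.
The ring at the bark edge is 1976 CE, so the frost ring dates to 1976 − 521 = 1455 CE.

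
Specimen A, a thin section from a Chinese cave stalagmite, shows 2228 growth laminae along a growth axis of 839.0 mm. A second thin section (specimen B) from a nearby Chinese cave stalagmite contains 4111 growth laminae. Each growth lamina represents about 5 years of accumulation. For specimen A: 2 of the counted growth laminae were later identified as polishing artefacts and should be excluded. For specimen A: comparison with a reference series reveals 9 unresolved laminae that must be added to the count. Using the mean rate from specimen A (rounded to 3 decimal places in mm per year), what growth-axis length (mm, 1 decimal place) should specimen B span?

1541.6 mm

Specimen A: correcting the raw count gives 2228 − 2 + 9 = 2235 true growth laminae.
Specimen A: multiplying by 5 years per growth lamina: 2235 × 5 = 11175 years.
A: Extension rate ≈ 839.0 / 11175 = 0.075 mm per year.
Specimen B: at 5 years per growth lamina, 4111 × 5 = 20555 years. Length of B = 0.075 × 20555 = 1541.6 mm.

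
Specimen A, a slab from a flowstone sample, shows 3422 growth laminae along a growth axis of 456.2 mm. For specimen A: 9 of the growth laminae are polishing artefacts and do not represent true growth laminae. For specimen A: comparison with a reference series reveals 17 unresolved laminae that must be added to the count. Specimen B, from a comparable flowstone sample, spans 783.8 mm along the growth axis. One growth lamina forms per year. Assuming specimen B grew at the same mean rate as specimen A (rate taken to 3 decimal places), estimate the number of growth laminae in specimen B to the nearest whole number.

5893 growth laminae

Specimen A: true growth lamina count = 3422 − 9 + 17 = 3430.
A: 456.2 mm over 3430 years gives 456.2 / 3430 ≈ 0.133 mm/yr.
For B, 783.8 / 0.133 = 5893.23 years ≈ 5893 growth laminae.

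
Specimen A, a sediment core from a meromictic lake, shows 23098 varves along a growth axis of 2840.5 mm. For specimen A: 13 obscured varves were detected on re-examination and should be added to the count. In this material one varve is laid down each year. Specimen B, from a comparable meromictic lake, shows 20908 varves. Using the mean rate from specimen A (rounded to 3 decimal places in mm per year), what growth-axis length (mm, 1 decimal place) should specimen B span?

Specimen A: true varve count = 23098 + 13 = 23111.
A: Extension rate ≈ 2840.5 / 23111 = 0.123 mm/yr.
B's length ≈ 0.123 × 20908 = 2571.7 mm.

2571.7 mm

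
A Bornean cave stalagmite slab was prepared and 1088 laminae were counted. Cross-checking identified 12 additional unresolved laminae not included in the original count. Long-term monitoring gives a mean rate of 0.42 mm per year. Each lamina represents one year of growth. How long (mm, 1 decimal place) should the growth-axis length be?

After corrections the count is 1088 + 12 = 1100 laminae.
Length ≈ 0.42 × 1100 = 462.0 mm.

462.0 mm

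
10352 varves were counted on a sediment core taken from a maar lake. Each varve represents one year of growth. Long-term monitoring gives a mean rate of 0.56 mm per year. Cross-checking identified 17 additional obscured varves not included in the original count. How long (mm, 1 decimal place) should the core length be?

5806.6 mm

True varve count = 10352 + 17 = 10369.
10369 years at 0.56 mm/year gives 0.56 × 10369 = 5806.6 mm.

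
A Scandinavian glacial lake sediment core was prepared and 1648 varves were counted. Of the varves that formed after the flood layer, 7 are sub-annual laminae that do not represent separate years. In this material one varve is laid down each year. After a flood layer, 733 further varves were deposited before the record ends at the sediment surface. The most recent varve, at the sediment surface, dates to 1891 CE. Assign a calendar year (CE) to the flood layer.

1165 CE

733 varves formed after the flood layer.
733 − 7 false = 726 true varves after the flood layer.
Counting back 726 years from 1891 CE places the flood layer in 1891 − 726 = 1165 CE.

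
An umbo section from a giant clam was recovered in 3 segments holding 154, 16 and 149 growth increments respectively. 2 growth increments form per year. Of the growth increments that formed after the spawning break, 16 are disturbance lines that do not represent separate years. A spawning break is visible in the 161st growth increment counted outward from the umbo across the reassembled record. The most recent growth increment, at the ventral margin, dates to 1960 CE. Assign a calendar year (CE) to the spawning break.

Total growth increments = 154 + 16 + 149 = 319.
319 − 161 = 158 growth increments lie beyond the spawning break toward the ventral margin.
158 − 16 false = 142 true growth increments after the spawning break.
Dividing by 2 growth increments per year: 142 / 2 = 71 years.
1960 − 71 = 1889 CE.

1889 CE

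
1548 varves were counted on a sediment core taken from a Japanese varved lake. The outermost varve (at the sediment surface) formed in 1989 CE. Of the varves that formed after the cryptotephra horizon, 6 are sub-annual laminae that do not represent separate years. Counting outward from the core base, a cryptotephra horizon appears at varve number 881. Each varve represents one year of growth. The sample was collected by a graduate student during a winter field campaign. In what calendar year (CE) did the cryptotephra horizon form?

1328 CE

Between varve 881 and the sediment surface there are 1548 − 881 = 667 varves.
Removing the 6 false varves leaves 667 − 6 = 661 true varves beyond the cryptotephra horizon.
Counting back 661 years from 1989 CE places the cryptotephra horizon in 1989 − 661 = 1328 CE.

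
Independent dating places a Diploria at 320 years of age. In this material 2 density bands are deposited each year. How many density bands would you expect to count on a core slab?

Expected density bands: 320 × 2 = 640.
So 640 density bands should be present.

640 density bands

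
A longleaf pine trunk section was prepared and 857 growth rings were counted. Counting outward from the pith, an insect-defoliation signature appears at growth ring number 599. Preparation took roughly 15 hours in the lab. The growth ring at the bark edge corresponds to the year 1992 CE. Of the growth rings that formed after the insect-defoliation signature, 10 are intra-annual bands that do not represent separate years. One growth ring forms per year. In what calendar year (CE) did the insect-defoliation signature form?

Between growth ring 599 and the bark edge there are 857 − 599 = 258 growth rings.
Excluding 10 false growth rings: 258 − 10 = 248.
1992 − 248 = 1744 CE.

1744 CE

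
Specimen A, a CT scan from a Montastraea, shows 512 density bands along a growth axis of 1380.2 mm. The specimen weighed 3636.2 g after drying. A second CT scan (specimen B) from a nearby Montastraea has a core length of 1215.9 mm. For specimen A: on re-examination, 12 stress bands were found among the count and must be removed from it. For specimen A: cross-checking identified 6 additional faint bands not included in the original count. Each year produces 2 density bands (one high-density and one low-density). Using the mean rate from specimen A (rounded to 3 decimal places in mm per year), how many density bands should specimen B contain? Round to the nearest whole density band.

Specimen A: after corrections the count is 512 − 12 + 6 = 506 density bands.
Specimen A: dividing by 2 density bands per year: 506 / 2 = 253 years.
A: Mean rate = 1380.2 mm / 253 years ≈ 5.455 mm/year.
For B, 1215.9 / 5.455 = 222.90 years; at 2 density bands per year that is 222.90 × 2 ≈ 446 density bands.

446 density bands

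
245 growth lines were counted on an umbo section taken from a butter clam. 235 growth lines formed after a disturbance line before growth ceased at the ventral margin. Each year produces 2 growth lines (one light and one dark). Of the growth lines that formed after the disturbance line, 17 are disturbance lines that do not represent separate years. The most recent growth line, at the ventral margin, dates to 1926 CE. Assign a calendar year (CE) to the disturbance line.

235 growth lines post-date the disturbance line.
Excluding 17 false growth lines: 235 − 17 = 218.
With 2 growth lines per year, 218 / 2 = 109 years.
The growth line at the ventral margin is 1926 CE, so the disturbance line dates to 1926 − 109 = 1817 CE.

1817 CE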